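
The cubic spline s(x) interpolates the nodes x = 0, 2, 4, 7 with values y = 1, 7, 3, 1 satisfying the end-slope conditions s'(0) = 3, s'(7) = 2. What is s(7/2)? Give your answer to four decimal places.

4.4814

With M_i denoting the second derivative at x_i, h_i = 2, 2, 3, and Δ_i = (y_(i+1) − y_i)/h_i = 3, -2, -2/3:
  2·M_0 + 8·M_1 + 2·M_2 = 6(Δ_1 - Δ_0) = -30
  2·M_1 + 10·M_2 + 3·M_3 = 6(Δ_2 - Δ_1) = 8
Clamped end conditions give two more equations: 2h_0·M_0 + h_0·M_1 = 6(Δ_0 - s'(0)) = 0 and h_2·M_2 + 2h_2·M_3 = 6(s'(7) - Δ_2) = 16.
Forward elimination and back-substitution give M_0 = 85/37, M_1 = -170/37, M_2 = 40/37, M_3 = 236/111.
On [2, 4], s(x) = 7 + 26/37·(x - 2) - 85/37·(x - 2)² + 35/74·(x - 2)³.
With (x - 2) = 3/2: s(7/2) = 2653/592.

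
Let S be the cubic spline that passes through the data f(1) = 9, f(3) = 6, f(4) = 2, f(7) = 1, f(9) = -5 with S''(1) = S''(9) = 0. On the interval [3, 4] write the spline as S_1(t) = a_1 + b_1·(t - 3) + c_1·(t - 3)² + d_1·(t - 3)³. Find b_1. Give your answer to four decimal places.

-3.6362

Put M_i = S'' at the i-th knot. Here h = (2, 1, 3, 2) and Δ = (-3/2, -4, -1/3, -3), so the interior equations h_(i-1)·M_(i-1) + 2(h_(i-1)+h_i)·M_i + h_i·M_(i+1) = 6(Δ_i − Δ_(i-1)) read
  2·M_0 + 6·M_1 + 1·M_2 = 6(Δ_1 - Δ_0) = -15
  1·M_1 + 8·M_2 + 3·M_3 = 6(Δ_2 - Δ_1) = 22
  3·M_2 + 10·M_3 + 2·M_4 = 6(Δ_3 - Δ_2) = -16
Natural end conditions: M_0 = M_4 = 0.
Solving the tridiagonal system: M_0 = 0, M_1 = -1333/416, M_2 = 879/208, M_3 = -1193/416, M_4 = 0.
On [3, 4], with S_1(t) = a_1 + b_1·(t - 3) + c_1·(t - 3)² + d_1·(t - 3)³: c_1 = M_1/2 = -1333/832, d_1 = (M_2 - M_1)/(6h_1) = 3091/2496, b_1 = Δ_1 - h_1(2M_1 + M_2)/6 = -2269/624.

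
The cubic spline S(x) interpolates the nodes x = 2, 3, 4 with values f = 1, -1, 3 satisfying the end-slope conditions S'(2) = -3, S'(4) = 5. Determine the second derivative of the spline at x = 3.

Put M_i = S'' at the i-th knot. Here h = (1, 1) and Δ = (-2, 4), so the interior equations h_(i-1)·M_(i-1) + 2(h_(i-1)+h_i)·M_i + h_i·M_(i+1) = 6(Δ_i − Δ_(i-1)) read
  1·M_0 + 4·M_1 + 1·M_2 = 6(Δ_1 - Δ_0) = 36
Clamped end conditions give two more equations: 2h_0·M_0 + h_0·M_1 = 6(Δ_0 - S'(2)) = 6 and h_1·M_1 + 2h_1·M_2 = 6(S'(4) - Δ_1) = 6.
Solving: M_0 = -2, M_1 = 10, M_2 = -2.

10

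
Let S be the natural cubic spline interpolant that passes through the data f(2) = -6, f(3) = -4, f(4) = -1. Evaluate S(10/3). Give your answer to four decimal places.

-3.0926

With σ_i denoting the second derivative at x_i, h_i = 1, 1, and Δ_i = (y_(i+1) − y_i)/h_i = 2, 3:
  1·σ_0 + 4·σ_1 + 1·σ_2 = 6(Δ_1 - Δ_0) = 6
Natural end conditions: σ_0 = σ_2 = 0.
Hence σ_0 = 0, σ_1 = 3/2, σ_2 = 0.
On [3, 4], S(x) = -4 + 5/2·(x - 3) + 3/4·(x - 3)² - 1/4·(x - 3)³.
With (x - 3) = 1/3: S(10/3) = -167/54.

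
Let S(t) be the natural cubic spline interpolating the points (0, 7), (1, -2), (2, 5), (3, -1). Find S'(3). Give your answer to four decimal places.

Let σ_i = S''(x_i). Step sizes h_i = 1, 1, 1; slopes of the chords Δ_i = (y_(i+1) - y_i)/h_i = -9, 7, -6.
  1·σ_0 + 4·σ_1 + 1·σ_2 = 6(Δ_1 - Δ_0) = 96
  1·σ_1 + 4·σ_2 + 1·σ_3 = 6(Δ_2 - Δ_1) = -78
Natural end conditions: σ_0 = σ_3 = 0.
Hence σ_0 = 0, σ_1 = 154/5, σ_2 = -136/5, σ_3 = 0.
On [2, 3], S'(t) = b_2 + 2c_2·(t - 2) + 3d_2·(t - 2)² with b_2 = Δ_2 - h_2(2σ_2 + σ_3)/6 = 46/15, c_2 = σ_2/2 = -68/5, d_2 = (σ_3 - σ_2)/(6h_2) = 68/15. So S'(3) = -158/15.

-10.5333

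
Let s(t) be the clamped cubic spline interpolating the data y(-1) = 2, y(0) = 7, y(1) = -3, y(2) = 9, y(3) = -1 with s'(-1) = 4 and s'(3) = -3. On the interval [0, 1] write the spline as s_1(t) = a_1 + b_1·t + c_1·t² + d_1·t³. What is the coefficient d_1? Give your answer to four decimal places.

17.0714

Put M_i = s'' at the i-th knot. Here h = (1, 1, 1, 1) and Δ = (5, -10, 12, -10), so the interior equations h_(i-1)·M_(i-1) + 2(h_(i-1)+h_i)·M_i + h_i·M_(i+1) = 6(Δ_i − Δ_(i-1)) read
  1·M_0 + 4·M_1 + 1·M_2 = 6(Δ_1 - Δ_0) = -90
  1·M_1 + 4·M_2 + 1·M_3 = 6(Δ_2 - Δ_1) = 132
  1·M_2 + 4·M_3 + 1·M_4 = 6(Δ_3 - Δ_2) = -132
Clamped end conditions give two more equations: 2h_0·M_0 + h_0·M_1 = 6(Δ_0 - s'(-1)) = 6 and h_3·M_3 + 2h_3·M_4 = 6(s'(3) - Δ_3) = 42.
Hence M_0 = 173/7, M_1 = -304/7, M_2 = 59, M_3 = -424/7, M_4 = 359/7.
On [0, 1], with s_1(t) = a_1 + b_1·t + c_1·t² + d_1·t³: c_1 = M_1/2 = -152/7, d_1 = (M_2 - M_1)/(6h_1) = 239/14, b_1 = Δ_1 - h_1(2M_1 + M_2)/6 = -75/14.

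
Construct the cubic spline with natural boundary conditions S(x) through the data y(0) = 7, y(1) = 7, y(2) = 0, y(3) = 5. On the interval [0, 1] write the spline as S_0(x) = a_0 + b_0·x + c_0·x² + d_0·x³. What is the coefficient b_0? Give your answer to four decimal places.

2.6667

Write M_i for S''(x_i). With h_i = 1, 1, 1 and divided differences Δ_i = 0, -7, 5, the continuity of S' gives the tridiagonal system
  1·M_0 + 4·M_1 + 1·M_2 = 6(Δ_1 - Δ_0) = -42
  1·M_1 + 4·M_2 + 1·M_3 = 6(Δ_2 - Δ_1) = 72
Natural end conditions: M_0 = M_3 = 0.
Forward elimination and back-substitution give M_0 = 0, M_1 = -16, M_2 = 22, M_3 = 0.
On [0, 1], with S_0(x) = a_0 + b_0·x + c_0·x² + d_0·x³: c_0 = M_0/2 = 0, d_0 = (M_1 - M_0)/(6h_0) = -8/3, b_0 = Δ_0 - h_0(2M_0 + M_1)/6 = 8/3.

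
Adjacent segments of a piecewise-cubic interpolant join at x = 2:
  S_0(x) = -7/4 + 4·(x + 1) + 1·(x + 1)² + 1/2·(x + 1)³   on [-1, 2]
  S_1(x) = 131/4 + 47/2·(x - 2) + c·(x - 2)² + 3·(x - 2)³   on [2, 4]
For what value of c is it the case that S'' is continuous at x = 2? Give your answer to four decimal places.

5.5000

S_0''(x) = 2 + 3·(x + 1), so S_0''(2) = 11. On the right, S_1''(2) = 2c, so c = 11/2.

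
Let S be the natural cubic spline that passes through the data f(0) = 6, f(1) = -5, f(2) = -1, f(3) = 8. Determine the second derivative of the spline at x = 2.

With m_i denoting the second derivative at x_i, h_i = 1, 1, 1, and Δ_i = (y_(i+1) − y_i)/h_i = -11, 4, 9:
  1·m_0 + 4·m_1 + 1·m_2 = 6(Δ_1 - Δ_0) = 90
  1·m_1 + 4·m_2 + 1·m_3 = 6(Δ_2 - Δ_1) = 30
Natural end conditions: m_0 = m_3 = 0.
Hence m_0 = 0, m_1 = 22, m_2 = 2, m_3 = 0.

2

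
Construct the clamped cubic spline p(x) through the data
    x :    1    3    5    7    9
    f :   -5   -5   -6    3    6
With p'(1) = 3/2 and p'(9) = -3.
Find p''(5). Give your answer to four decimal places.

Write M_i for p''(x_i). With h_i = 2, 2, 2, 2 and divided differences Δ_i = 0, -1/2, 9/2, 3/2, the continuity of p' gives the tridiagonal system
  2·M_0 + 8·M_1 + 2·M_2 = 6(Δ_1 - Δ_0) = -3
  2·M_1 + 8·M_2 + 2·M_3 = 6(Δ_2 - Δ_1) = 30
  2·M_2 + 8·M_3 + 2·M_4 = 6(Δ_3 - Δ_2) = -18
Clamped end conditions give two more equations: 2h_0·M_0 + h_0·M_1 = 6(Δ_0 - p'(1)) = -9 and h_3·M_3 + 2h_3·M_4 = 6(p'(9) - Δ_3) = -27.
Forward elimination and back-substitution give M_0 = -12/7, M_1 = -15/14, M_2 = 9/2, M_3 = -27/14, M_4 = -81/14.

4.5000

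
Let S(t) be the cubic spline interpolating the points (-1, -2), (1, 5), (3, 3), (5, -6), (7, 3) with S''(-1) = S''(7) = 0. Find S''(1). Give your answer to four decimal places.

-2.3839

Put σ_i = S'' at the i-th knot. Here h = (2, 2, 2, 2) and Δ = (7/2, -1, -9/2, 9/2), so the interior equations h_(i-1)·σ_(i-1) + 2(h_(i-1)+h_i)·σ_i + h_i·σ_(i+1) = 6(Δ_i − Δ_(i-1)) read
  2·σ_0 + 8·σ_1 + 2·σ_2 = 6(Δ_1 - Δ_0) = -27
  2·σ_1 + 8·σ_2 + 2·σ_3 = 6(Δ_2 - Δ_1) = -21
  2·σ_2 + 8·σ_3 + 2·σ_4 = 6(Δ_3 - Δ_2) = 54
Natural end conditions: σ_0 = σ_4 = 0.
Solving: σ_0 = 0, σ_1 = -267/112, σ_2 = -111/28, σ_3 = 867/112, σ_4 = 0.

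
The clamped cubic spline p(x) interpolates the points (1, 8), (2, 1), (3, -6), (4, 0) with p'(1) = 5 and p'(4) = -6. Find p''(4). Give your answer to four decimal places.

-52.1333

With m_i denoting the second derivative at x_i, h_i = 1, 1, 1, and Δ_i = (y_(i+1) − y_i)/h_i = -7, -7, 6:
  1·m_0 + 4·m_1 + 1·m_2 = 6(Δ_1 - Δ_0) = 0
  1·m_1 + 4·m_2 + 1·m_3 = 6(Δ_2 - Δ_1) = 78
Clamped end conditions give two more equations: 2h_0·m_0 + h_0·m_1 = 6(Δ_0 - p'(1)) = -72 and h_2·m_2 + 2h_2·m_3 = 6(p'(4) - Δ_2) = -72.
Hence m_0 = -548/15, m_1 = 16/15, m_2 = 484/15, m_3 = -782/15.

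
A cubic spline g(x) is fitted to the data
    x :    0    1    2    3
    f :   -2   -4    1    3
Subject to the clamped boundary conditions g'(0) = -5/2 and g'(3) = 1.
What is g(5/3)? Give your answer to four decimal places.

-0.8444

Put M_i = g'' at the i-th knot. Here h = (1, 1, 1) and Δ = (-2, 5, 2), so the interior equations h_(i-1)·M_(i-1) + 2(h_(i-1)+h_i)·M_i + h_i·M_(i+1) = 6(Δ_i − Δ_(i-1)) read
  1·M_0 + 4·M_1 + 1·M_2 = 6(Δ_1 - Δ_0) = 42
  1·M_1 + 4·M_2 + 1·M_3 = 6(Δ_2 - Δ_1) = -18
Clamped end conditions give two more equations: 2h_0·M_0 + h_0·M_1 = 6(Δ_0 - g'(0)) = 3 and h_2·M_2 + 2h_2·M_3 = 6(g'(3) - Δ_2) = -6.
Forward elimination and back-substitution give M_0 = -82/15, M_1 = 209/15, M_2 = -124/15, M_3 = 17/15.
On [1, 2], g(x) = -4 + 26/15·(x - 1) + 209/30·(x - 1)² - 37/10·(x - 1)³.
With (x - 1) = 2/3: g(5/3) = -38/45.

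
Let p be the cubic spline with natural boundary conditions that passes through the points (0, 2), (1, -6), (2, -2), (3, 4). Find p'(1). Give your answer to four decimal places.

-1.8667

Write M_i for p''(x_i). With h_i = 1, 1, 1 and divided differences Δ_i = -8, 4, 6, the continuity of p' gives the tridiagonal system
  1·M_0 + 4·M_1 + 1·M_2 = 6(Δ_1 - Δ_0) = 72
  1·M_1 + 4·M_2 + 1·M_3 = 6(Δ_2 - Δ_1) = 12
Natural end conditions: M_0 = M_3 = 0.
Solving the tridiagonal system: M_0 = 0, M_1 = 92/5, M_2 = -8/5, M_3 = 0.
On [1, 2], p'(x) = b_1 + 2c_1·(x - 1) + 3d_1·(x - 1)² with b_1 = Δ_1 - h_1(2M_1 + M_2)/6 = -28/15, c_1 = M_1/2 = 46/5, d_1 = (M_2 - M_1)/(6h_1) = -10/3. So p'(1) = -28/15.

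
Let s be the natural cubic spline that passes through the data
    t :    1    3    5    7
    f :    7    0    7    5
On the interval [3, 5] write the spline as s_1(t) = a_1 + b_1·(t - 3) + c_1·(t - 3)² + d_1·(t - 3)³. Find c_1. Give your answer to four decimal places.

With m_i denoting the second derivative at x_i, h_i = 2, 2, 2, and Δ_i = (y_(i+1) − y_i)/h_i = -7/2, 7/2, -1:
  2·m_0 + 8·m_1 + 2·m_2 = 6(Δ_1 - Δ_0) = 42
  2·m_1 + 8·m_2 + 2·m_3 = 6(Δ_2 - Δ_1) = -27
Natural end conditions: m_0 = m_3 = 0.
Solving the tridiagonal system: m_0 = 0, m_1 = 13/2, m_2 = -5, m_3 = 0.
On [3, 5], with s_1(t) = a_1 + b_1·(t - 3) + c_1·(t - 3)² + d_1·(t - 3)³: c_1 = m_1/2 = 13/4, d_1 = (m_2 - m_1)/(6h_1) = -23/24, b_1 = Δ_1 - h_1(2m_1 + m_2)/6 = 5/6.

3.2500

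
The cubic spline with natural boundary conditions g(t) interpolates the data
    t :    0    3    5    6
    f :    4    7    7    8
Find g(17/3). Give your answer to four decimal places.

7.6032

Write M_i for g''(x_i). With h_i = 3, 2, 1 and divided differences Δ_i = 1, 0, 1, the continuity of g' gives the tridiagonal system
  3·M_0 + 10·M_1 + 2·M_2 = 6(Δ_1 - Δ_0) = -6
  2·M_1 + 6·M_2 + 1·M_3 = 6(Δ_2 - Δ_1) = 6
Natural end conditions: M_0 = M_3 = 0.
Solving: M_0 = 0, M_1 = -6/7, M_2 = 9/7, M_3 = 0.
On [5, 6], g(t) = 7 + 4/7·(t - 5) + 9/14·(t - 5)² - 3/14·(t - 5)³.
With (t - 5) = 2/3: g(17/3) = 479/63.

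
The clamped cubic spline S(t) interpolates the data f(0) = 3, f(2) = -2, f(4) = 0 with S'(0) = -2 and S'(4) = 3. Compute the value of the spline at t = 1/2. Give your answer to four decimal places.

1.7852

Put σ_i = S'' at the i-th knot. Here h = (2, 2) and Δ = (-5/2, 1), so the interior equations h_(i-1)·σ_(i-1) + 2(h_(i-1)+h_i)·σ_i + h_i·σ_(i+1) = 6(Δ_i − Δ_(i-1)) read
  2·σ_0 + 8·σ_1 + 2·σ_2 = 6(Δ_1 - Δ_0) = 21
Clamped end conditions give two more equations: 2h_0·σ_0 + h_0·σ_1 = 6(Δ_0 - S'(0)) = -3 and h_1·σ_1 + 2h_1·σ_2 = 6(S'(4) - Δ_1) = 12.
Solving the tridiagonal system: σ_0 = -17/8, σ_1 = 11/4, σ_2 = 13/8.
On [0, 2], S(t) = 3 - 2·t - 17/16·t² + 13/32·t³.
With t = 1/2: S(1/2) = 457/256.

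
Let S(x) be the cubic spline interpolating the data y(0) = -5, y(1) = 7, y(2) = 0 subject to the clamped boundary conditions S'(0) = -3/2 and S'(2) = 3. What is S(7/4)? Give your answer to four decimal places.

0.8301

Let M_i = S''(x_i). Step sizes h_i = 1, 1; slopes of the chords Δ_i = (y_(i+1) - y_i)/h_i = 12, -7.
  1·M_0 + 4·M_1 + 1·M_2 = 6(Δ_1 - Δ_0) = -114
Clamped end conditions give two more equations: 2h_0·M_0 + h_0·M_1 = 6(Δ_0 - S'(0)) = 81 and h_1·M_1 + 2h_1·M_2 = 6(S'(2) - Δ_1) = 60.
Hence M_0 = 285/4, M_1 = -123/2, M_2 = 243/4.
On [1, 2], S(x) = 7 + 27/8·(x - 1) - 123/4·(x - 1)² + 163/8·(x - 1)³.
With (x - 1) = 3/4: S(7/4) = 425/512.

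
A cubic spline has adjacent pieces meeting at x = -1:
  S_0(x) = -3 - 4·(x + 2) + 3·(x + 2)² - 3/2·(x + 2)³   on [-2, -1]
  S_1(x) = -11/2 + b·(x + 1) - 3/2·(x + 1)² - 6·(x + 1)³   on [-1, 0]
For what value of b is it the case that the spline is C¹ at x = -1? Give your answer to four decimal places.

-2.5000

S_0'(x) = -4 + 6·(x + 2) - 9/2·(x + 2)², so S_0'(-1) = -5/2. On the right, S_1'(-1) = b, so b = -5/2.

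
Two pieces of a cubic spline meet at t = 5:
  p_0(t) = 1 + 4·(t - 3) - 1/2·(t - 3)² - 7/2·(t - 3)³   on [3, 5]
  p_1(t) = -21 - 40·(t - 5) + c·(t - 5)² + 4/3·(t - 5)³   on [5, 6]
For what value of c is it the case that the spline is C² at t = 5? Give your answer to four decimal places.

-21.5000

p_0''(t) = -1 - 21·(t - 3), so p_0''(5) = -43. On the right, p_1''(5) = 2c, so c = -43/2.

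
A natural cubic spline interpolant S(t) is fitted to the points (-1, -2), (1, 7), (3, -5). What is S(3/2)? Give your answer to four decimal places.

Put m_i = S'' at the i-th knot. Here h = (2, 2) and Δ = (9/2, -6), so the interior equations h_(i-1)·m_(i-1) + 2(h_(i-1)+h_i)·m_i + h_i·m_(i+1) = 6(Δ_i − Δ_(i-1)) read
  2·m_0 + 8·m_1 + 2·m_2 = 6(Δ_1 - Δ_0) = -63
Natural end conditions: m_0 = m_2 = 0.
Solving: m_0 = 0, m_1 = -63/8, m_2 = 0.
On [1, 3], S(t) = 7 - 3/4·(t - 1) - 63/16·(t - 1)² + 21/32·(t - 1)³.
With (t - 1) = 1/2: S(3/2) = 1465/256.

5.7227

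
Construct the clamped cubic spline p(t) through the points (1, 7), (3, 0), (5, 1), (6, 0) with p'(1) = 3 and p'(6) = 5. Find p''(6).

22

Put σ_i = p'' at the i-th knot. Here h = (2, 2, 1) and Δ = (-7/2, 1/2, -1), so the interior equations h_(i-1)·σ_(i-1) + 2(h_(i-1)+h_i)·σ_i + h_i·σ_(i+1) = 6(Δ_i − Δ_(i-1)) read
  2·σ_0 + 8·σ_1 + 2·σ_2 = 6(Δ_1 - Δ_0) = 24
  2·σ_1 + 6·σ_2 + 1·σ_3 = 6(Δ_2 - Δ_1) = -9
Clamped end conditions give two more equations: 2h_0·σ_0 + h_0·σ_1 = 6(Δ_0 - p'(1)) = -39 and h_2·σ_2 + 2h_2·σ_3 = 6(p'(6) - Δ_2) = 36.
Solving the tridiagonal system: σ_0 = -14, σ_1 = 17/2, σ_2 = -8, σ_3 = 22.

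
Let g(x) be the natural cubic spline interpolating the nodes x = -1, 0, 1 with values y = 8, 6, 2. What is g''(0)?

-3

With M_i denoting the second derivative at x_i, h_i = 1, 1, and Δ_i = (y_(i+1) − y_i)/h_i = -2, -4:
  1·M_0 + 4·M_1 + 1·M_2 = 6(Δ_1 - Δ_0) = -12
Natural end conditions: M_0 = M_2 = 0.
Solving the tridiagonal system: M_0 = 0, M_1 = -3, M_2 = 0.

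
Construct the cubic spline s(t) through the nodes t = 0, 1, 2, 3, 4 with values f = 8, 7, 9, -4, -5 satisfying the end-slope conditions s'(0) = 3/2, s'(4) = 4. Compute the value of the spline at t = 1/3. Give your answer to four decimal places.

7.8194

Let M_i = s''(x_i). Step sizes h_i = 1, 1, 1, 1; slopes of the chords Δ_i = (y_(i+1) - y_i)/h_i = -1, 2, -13, -1.
  1·M_0 + 4·M_1 + 1·M_2 = 6(Δ_1 - Δ_0) = 18
  1·M_1 + 4·M_2 + 1·M_3 = 6(Δ_2 - Δ_1) = -90
  1·M_2 + 4·M_3 + 1·M_4 = 6(Δ_3 - Δ_2) = 72
Clamped end conditions give two more equations: 2h_0·M_0 + h_0·M_1 = 6(Δ_0 - s'(0)) = -15 and h_3·M_3 + 2h_3·M_4 = 6(s'(4) - Δ_3) = 30.
Forward elimination and back-substitution give M_0 = -127/8, M_1 = 67/4, M_2 = -265/8, M_3 = 103/4, M_4 = 17/8.
On [0, 1], s(t) = 8 + 3/2·t - 127/16·t² + 87/16·t³.
With t = 1/3: s(1/3) = 563/72.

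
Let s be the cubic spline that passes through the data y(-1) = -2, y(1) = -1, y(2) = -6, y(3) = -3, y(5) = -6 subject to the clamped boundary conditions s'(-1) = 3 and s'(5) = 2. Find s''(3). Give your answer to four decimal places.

Put M_i = s'' at the i-th knot. Here h = (2, 1, 1, 2) and Δ = (1/2, -5, 3, -3/2), so the interior equations h_(i-1)·M_(i-1) + 2(h_(i-1)+h_i)·M_i + h_i·M_(i+1) = 6(Δ_i − Δ_(i-1)) read
  2·M_0 + 6·M_1 + 1·M_2 = 6(Δ_1 - Δ_0) = -33
  1·M_1 + 4·M_2 + 1·M_3 = 6(Δ_2 - Δ_1) = 48
  1·M_2 + 6·M_3 + 2·M_4 = 6(Δ_3 - Δ_2) = -27
Clamped end conditions give two more equations: 2h_0·M_0 + h_0·M_1 = 6(Δ_0 - s'(-1)) = -15 and h_3·M_3 + 2h_3·M_4 = 6(s'(5) - Δ_3) = 21.
Forward elimination and back-substitution give M_0 = 29/60, M_1 = -127/15, M_2 = 101/6, M_3 = -163/15, M_4 = 641/60.

-10.8667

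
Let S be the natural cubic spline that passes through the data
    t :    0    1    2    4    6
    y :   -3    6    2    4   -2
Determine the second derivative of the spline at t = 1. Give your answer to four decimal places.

-22.1429

Write M_i for S''(x_i). With h_i = 1, 1, 2, 2 and divided differences Δ_i = 9, -4, 1, -3, the continuity of S' gives the tridiagonal system
  1·M_0 + 4·M_1 + 1·M_2 = 6(Δ_1 - Δ_0) = -78
  1·M_1 + 6·M_2 + 2·M_3 = 6(Δ_2 - Δ_1) = 30
  2·M_2 + 8·M_3 + 2·M_4 = 6(Δ_3 - Δ_2) = -24
Natural end conditions: M_0 = M_4 = 0.
Solving the tridiagonal system: M_0 = 0, M_1 = -155/7, M_2 = 74/7, M_3 = -79/14, M_4 = 0.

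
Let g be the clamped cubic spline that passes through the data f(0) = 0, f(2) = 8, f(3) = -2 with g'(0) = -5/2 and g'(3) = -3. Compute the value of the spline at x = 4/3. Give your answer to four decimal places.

Put M_i = g'' at the i-th knot. Here h = (2, 1) and Δ = (4, -10), so the interior equations h_(i-1)·M_(i-1) + 2(h_(i-1)+h_i)·M_i + h_i·M_(i+1) = 6(Δ_i − Δ_(i-1)) read
  2·M_0 + 6·M_1 + 1·M_2 = 6(Δ_1 - Δ_0) = -84
Clamped end conditions give two more equations: 2h_0·M_0 + h_0·M_1 = 6(Δ_0 - g'(0)) = 39 and h_1·M_1 + 2h_1·M_2 = 6(g'(3) - Δ_1) = 42.
Forward elimination and back-substitution give M_0 = 283/12, M_1 = -83/3, M_2 = 209/6.
On [0, 2], g(x) = 0 - 5/2·x + 283/24·x² - 205/48·x³.
With x = 4/3: g(4/3) = 608/81.

7.5062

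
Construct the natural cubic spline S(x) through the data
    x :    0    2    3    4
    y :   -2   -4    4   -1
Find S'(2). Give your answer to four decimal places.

Let σ_i = S''(x_i). Step sizes h_i = 2, 1, 1; slopes of the chords Δ_i = (y_(i+1) - y_i)/h_i = -1, 8, -5.
  2·σ_0 + 6·σ_1 + 1·σ_2 = 6(Δ_1 - Δ_0) = 54
  1·σ_1 + 4·σ_2 + 1·σ_3 = 6(Δ_2 - Δ_1) = -78
Natural end conditions: σ_0 = σ_3 = 0.
Hence σ_0 = 0, σ_1 = 294/23, σ_2 = -522/23, σ_3 = 0.
On [2, 3], S'(x) = b_1 + 2c_1·(x - 2) + 3d_1·(x - 2)² with b_1 = Δ_1 - h_1(2σ_1 + σ_2)/6 = 173/23, c_1 = σ_1/2 = 147/23, d_1 = (σ_2 - σ_1)/(6h_1) = -136/23. So S'(2) = 173/23.

7.5217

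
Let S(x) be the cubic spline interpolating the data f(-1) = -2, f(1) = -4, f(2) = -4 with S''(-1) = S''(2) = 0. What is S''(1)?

With M_i denoting the second derivative at x_i, h_i = 2, 1, and Δ_i = (y_(i+1) − y_i)/h_i = -1, 0:
  2·M_0 + 6·M_1 + 1·M_2 = 6(Δ_1 - Δ_0) = 6
Natural end conditions: M_0 = M_2 = 0.
Forward elimination and back-substitution give M_0 = 0, M_1 = 1, M_2 = 0.

1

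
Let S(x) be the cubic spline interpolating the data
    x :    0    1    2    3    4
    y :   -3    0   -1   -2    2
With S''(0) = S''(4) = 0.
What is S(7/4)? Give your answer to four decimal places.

Put m_i = S'' at the i-th knot. Here h = (1, 1, 1, 1) and Δ = (3, -1, -1, 4), so the interior equations h_(i-1)·m_(i-1) + 2(h_(i-1)+h_i)·m_i + h_i·m_(i+1) = 6(Δ_i − Δ_(i-1)) read
  1·m_0 + 4·m_1 + 1·m_2 = 6(Δ_1 - Δ_0) = -24
  1·m_1 + 4·m_2 + 1·m_3 = 6(Δ_2 - Δ_1) = 0
  1·m_2 + 4·m_3 + 1·m_4 = 6(Δ_3 - Δ_2) = 30
Natural end conditions: m_0 = m_4 = 0.
Hence m_0 = 0, m_1 = -165/28, m_2 = -3/7, m_3 = 213/28, m_4 = 0.
On [1, 2], S(x) = 0 + 29/28·(x - 1) - 165/56·(x - 1)² + 51/56·(x - 1)³.
With (x - 1) = 3/4: S(7/4) = -1779/3584.

-0.4964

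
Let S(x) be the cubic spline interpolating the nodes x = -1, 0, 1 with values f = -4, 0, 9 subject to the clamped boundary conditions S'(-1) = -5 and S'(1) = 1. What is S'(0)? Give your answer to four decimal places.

10.7500

With M_i denoting the second derivative at x_i, h_i = 1, 1, and Δ_i = (y_(i+1) − y_i)/h_i = 4, 9:
  1·M_0 + 4·M_1 + 1·M_2 = 6(Δ_1 - Δ_0) = 30
Clamped end conditions give two more equations: 2h_0·M_0 + h_0·M_1 = 6(Δ_0 - S'(-1)) = 54 and h_1·M_1 + 2h_1·M_2 = 6(S'(1) - Δ_1) = -48.
Forward elimination and back-substitution give M_0 = 45/2, M_1 = 9, M_2 = -57/2.
On [0, 1], S'(x) = b_1 + 2c_1·x + 3d_1·x² with b_1 = Δ_1 - h_1(2M_1 + M_2)/6 = 43/4, c_1 = M_1/2 = 9/2, d_1 = (M_2 - M_1)/(6h_1) = -25/4. So S'(0) = 43/4.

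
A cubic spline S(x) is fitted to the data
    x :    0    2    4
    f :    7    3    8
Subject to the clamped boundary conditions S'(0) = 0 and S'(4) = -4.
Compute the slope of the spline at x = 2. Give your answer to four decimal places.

1.3750

Put M_i = S'' at the i-th knot. Here h = (2, 2) and Δ = (-2, 5/2), so the interior equations h_(i-1)·M_(i-1) + 2(h_(i-1)+h_i)·M_i + h_i·M_(i+1) = 6(Δ_i − Δ_(i-1)) read
  2·M_0 + 8·M_1 + 2·M_2 = 6(Δ_1 - Δ_0) = 27
Clamped end conditions give two more equations: 2h_0·M_0 + h_0·M_1 = 6(Δ_0 - S'(0)) = -12 and h_1·M_1 + 2h_1·M_2 = 6(S'(4) - Δ_1) = -39.
Hence M_0 = -59/8, M_1 = 35/4, M_2 = -113/8.
On [2, 4], S'(x) = b_1 + 2c_1·(x - 2) + 3d_1·(x - 2)² with b_1 = Δ_1 - h_1(2M_1 + M_2)/6 = 11/8, c_1 = M_1/2 = 35/8, d_1 = (M_2 - M_1)/(6h_1) = -61/32. So S'(2) = 11/8.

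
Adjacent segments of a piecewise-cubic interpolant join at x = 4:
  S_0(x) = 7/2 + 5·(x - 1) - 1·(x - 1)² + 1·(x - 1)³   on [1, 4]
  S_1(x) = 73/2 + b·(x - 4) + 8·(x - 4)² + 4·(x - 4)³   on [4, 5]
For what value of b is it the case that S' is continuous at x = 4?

S_0'(x) = 5 - 2·(x - 1) + 3·(x - 1)², so S_0'(4) = 26. On the right, S_1'(4) = b, so b = 26.

26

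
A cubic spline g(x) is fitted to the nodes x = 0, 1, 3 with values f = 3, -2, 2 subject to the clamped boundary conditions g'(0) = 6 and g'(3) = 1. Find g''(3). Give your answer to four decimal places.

Write σ_i for g''(x_i). With h_i = 1, 2 and divided differences Δ_i = -5, 2, the continuity of g' gives the tridiagonal system
  1·σ_0 + 6·σ_1 + 2·σ_2 = 6(Δ_1 - Δ_0) = 42
Clamped end conditions give two more equations: 2h_0·σ_0 + h_0·σ_1 = 6(Δ_0 - g'(0)) = -66 and h_1·σ_1 + 2h_1·σ_2 = 6(g'(3) - Δ_1) = -6.
Forward elimination and back-substitution give σ_0 = -125/3, σ_1 = 52/3, σ_2 = -61/6.

-10.1667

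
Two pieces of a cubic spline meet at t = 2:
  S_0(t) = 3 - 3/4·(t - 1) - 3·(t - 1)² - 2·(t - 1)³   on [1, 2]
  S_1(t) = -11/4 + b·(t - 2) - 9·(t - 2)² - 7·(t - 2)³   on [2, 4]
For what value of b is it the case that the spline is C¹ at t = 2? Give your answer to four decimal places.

S_0'(t) = -3/4 - 6·(t - 1) - 6·(t - 1)², so S_0'(2) = -51/4. On the right, S_1'(2) = b, so b = -51/4.

-12.7500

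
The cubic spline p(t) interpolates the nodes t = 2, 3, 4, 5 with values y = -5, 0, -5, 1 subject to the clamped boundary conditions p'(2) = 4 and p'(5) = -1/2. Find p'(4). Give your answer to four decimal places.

Write m_i for p''(x_i). With h_i = 1, 1, 1 and divided differences Δ_i = 5, -5, 6, the continuity of p' gives the tridiagonal system
  1·m_0 + 4·m_1 + 1·m_2 = 6(Δ_1 - Δ_0) = -60
  1·m_1 + 4·m_2 + 1·m_3 = 6(Δ_2 - Δ_1) = 66
Clamped end conditions give two more equations: 2h_0·m_0 + h_0·m_1 = 6(Δ_0 - p'(2)) = 6 and h_2·m_2 + 2h_2·m_3 = 6(p'(5) - Δ_2) = -39.
Hence m_0 = 83/5, m_1 = -136/5, m_2 = 161/5, m_3 = -178/5.
On [4, 5], p'(t) = b_2 + 2c_2·(t - 4) + 3d_2·(t - 4)² with b_2 = Δ_2 - h_2(2m_2 + m_3)/6 = 6/5, c_2 = m_2/2 = 161/10, d_2 = (m_3 - m_2)/(6h_2) = -113/10. So p'(4) = 6/5.

1.2000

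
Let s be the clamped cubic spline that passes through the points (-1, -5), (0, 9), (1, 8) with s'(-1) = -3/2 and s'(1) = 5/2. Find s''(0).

-49

Let m_i = s''(x_i). Step sizes h_i = 1, 1; slopes of the chords Δ_i = (y_(i+1) - y_i)/h_i = 14, -1.
  1·m_0 + 4·m_1 + 1·m_2 = 6(Δ_1 - Δ_0) = -90
Clamped end conditions give two more equations: 2h_0·m_0 + h_0·m_1 = 6(Δ_0 - s'(-1)) = 93 and h_1·m_1 + 2h_1·m_2 = 6(s'(1) - Δ_1) = 21.
Hence m_0 = 71, m_1 = -49, m_2 = 35.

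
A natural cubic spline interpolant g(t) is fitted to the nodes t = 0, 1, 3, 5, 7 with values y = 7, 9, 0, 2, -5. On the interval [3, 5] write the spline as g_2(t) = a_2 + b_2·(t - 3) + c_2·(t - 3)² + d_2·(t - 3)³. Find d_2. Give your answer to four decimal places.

-1.0854

With M_i denoting the second derivative at x_i, h_i = 1, 2, 2, 2, and Δ_i = (y_(i+1) − y_i)/h_i = 2, -9/2, 1, -7/2:
  1·M_0 + 6·M_1 + 2·M_2 = 6(Δ_1 - Δ_0) = -39
  2·M_1 + 8·M_2 + 2·M_3 = 6(Δ_2 - Δ_1) = 33
  2·M_2 + 8·M_3 + 2·M_4 = 6(Δ_3 - Δ_2) = -27
Natural end conditions: M_0 = M_4 = 0.
Hence M_0 = 0, M_1 = -372/41, M_2 = 633/82, M_3 = -435/82, M_4 = 0.
On [3, 5], with g_2(t) = a_2 + b_2·(t - 3) + c_2·(t - 3)² + d_2·(t - 3)³: c_2 = M_2/2 = 633/164, d_2 = (M_3 - M_2)/(6h_2) = -89/82, b_2 = Δ_2 - h_2(2M_2 + M_3)/6 = -195/82.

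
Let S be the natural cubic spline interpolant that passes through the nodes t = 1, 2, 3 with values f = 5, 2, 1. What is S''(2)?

3

Write σ_i for S''(x_i). With h_i = 1, 1 and divided differences Δ_i = -3, -1, the continuity of S' gives the tridiagonal system
  1·σ_0 + 4·σ_1 + 1·σ_2 = 6(Δ_1 - Δ_0) = 12
Natural end conditions: σ_0 = σ_2 = 0.
Solving: σ_0 = 0, σ_1 = 3, σ_2 = 0.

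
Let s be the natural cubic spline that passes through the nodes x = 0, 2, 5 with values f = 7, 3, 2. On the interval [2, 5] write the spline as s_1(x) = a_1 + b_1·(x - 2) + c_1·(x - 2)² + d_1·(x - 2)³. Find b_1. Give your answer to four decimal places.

Let M_i = s''(x_i). Step sizes h_i = 2, 3; slopes of the chords Δ_i = (y_(i+1) - y_i)/h_i = -2, -1/3.
  2·M_0 + 10·M_1 + 3·M_2 = 6(Δ_1 - Δ_0) = 10
Natural end conditions: M_0 = M_2 = 0.
Forward elimination and back-substitution give M_0 = 0, M_1 = 1, M_2 = 0.
On [2, 5], with s_1(x) = a_1 + b_1·(x - 2) + c_1·(x - 2)² + d_1·(x - 2)³: c_1 = M_1/2 = 1/2, d_1 = (M_2 - M_1)/(6h_1) = -1/18, b_1 = Δ_1 - h_1(2M_1 + M_2)/6 = -4/3.

-1.3333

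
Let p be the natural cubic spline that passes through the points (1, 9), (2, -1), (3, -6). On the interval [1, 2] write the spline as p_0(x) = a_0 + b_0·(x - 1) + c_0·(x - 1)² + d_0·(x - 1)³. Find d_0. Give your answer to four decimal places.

With m_i denoting the second derivative at x_i, h_i = 1, 1, and Δ_i = (y_(i+1) − y_i)/h_i = -10, -5:
  1·m_0 + 4·m_1 + 1·m_2 = 6(Δ_1 - Δ_0) = 30
Natural end conditions: m_0 = m_2 = 0.
Solving: m_0 = 0, m_1 = 15/2, m_2 = 0.
On [1, 2], with p_0(x) = a_0 + b_0·(x - 1) + c_0·(x - 1)² + d_0·(x - 1)³: c_0 = m_0/2 = 0, d_0 = (m_1 - m_0)/(6h_0) = 5/4, b_0 = Δ_0 - h_0(2m_0 + m_1)/6 = -45/4.

1.2500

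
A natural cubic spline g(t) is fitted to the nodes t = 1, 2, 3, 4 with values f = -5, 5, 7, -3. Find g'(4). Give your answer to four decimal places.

-12.6667

Let σ_i = g''(x_i). Step sizes h_i = 1, 1, 1; slopes of the chords Δ_i = (y_(i+1) - y_i)/h_i = 10, 2, -10.
  1·σ_0 + 4·σ_1 + 1·σ_2 = 6(Δ_1 - Δ_0) = -48
  1·σ_1 + 4·σ_2 + 1·σ_3 = 6(Δ_2 - Δ_1) = -72
Natural end conditions: σ_0 = σ_3 = 0.
Solving: σ_0 = 0, σ_1 = -8, σ_2 = -16, σ_3 = 0.
On [3, 4], g'(t) = b_2 + 2c_2·(t - 3) + 3d_2·(t - 3)² with b_2 = Δ_2 - h_2(2σ_2 + σ_3)/6 = -14/3, c_2 = σ_2/2 = -8, d_2 = (σ_3 - σ_2)/(6h_2) = 8/3. So g'(4) = -38/3.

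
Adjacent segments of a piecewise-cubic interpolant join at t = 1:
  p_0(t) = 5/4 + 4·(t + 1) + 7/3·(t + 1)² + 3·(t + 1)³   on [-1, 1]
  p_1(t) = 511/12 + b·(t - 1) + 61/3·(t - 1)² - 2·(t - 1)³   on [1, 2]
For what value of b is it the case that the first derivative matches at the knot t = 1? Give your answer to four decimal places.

49.3333

p_0'(t) = 4 + 14/3·(t + 1) + 9·(t + 1)², so p_0'(1) = 148/3. On the right, p_1'(1) = b, so b = 148/3.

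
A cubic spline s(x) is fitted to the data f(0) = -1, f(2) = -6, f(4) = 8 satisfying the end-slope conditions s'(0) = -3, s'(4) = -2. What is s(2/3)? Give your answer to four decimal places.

Write M_i for s''(x_i). With h_i = 2, 2 and divided differences Δ_i = -5/2, 7, the continuity of s' gives the tridiagonal system
  2·M_0 + 8·M_1 + 2·M_2 = 6(Δ_1 - Δ_0) = 57
Clamped end conditions give two more equations: 2h_0·M_0 + h_0·M_1 = 6(Δ_0 - s'(0)) = 3 and h_1·M_1 + 2h_1·M_2 = 6(s'(4) - Δ_1) = -54.
Solving: M_0 = -49/8, M_1 = 55/4, M_2 = -163/8.
On [0, 2], s(x) = -1 - 3·x - 49/16·x² + 53/32·x³.
With x = 2/3: s(2/3) = -209/54.

-3.8704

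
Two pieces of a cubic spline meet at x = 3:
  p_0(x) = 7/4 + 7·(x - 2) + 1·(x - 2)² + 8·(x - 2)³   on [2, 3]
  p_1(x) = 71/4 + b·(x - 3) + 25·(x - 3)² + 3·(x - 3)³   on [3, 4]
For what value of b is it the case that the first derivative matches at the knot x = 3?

33

p_0'(x) = 7 + 2·(x - 2) + 24·(x - 2)², so p_0'(3) = 33. On the right, p_1'(3) = b, so b = 33.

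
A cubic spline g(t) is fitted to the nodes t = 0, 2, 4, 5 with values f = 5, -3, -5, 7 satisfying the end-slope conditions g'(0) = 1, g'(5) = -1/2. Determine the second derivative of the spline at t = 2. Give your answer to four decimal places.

Put m_i = g'' at the i-th knot. Here h = (2, 2, 1) and Δ = (-4, -1, 12), so the interior equations h_(i-1)·m_(i-1) + 2(h_(i-1)+h_i)·m_i + h_i·m_(i+1) = 6(Δ_i − Δ_(i-1)) read
  2·m_0 + 8·m_1 + 2·m_2 = 6(Δ_1 - Δ_0) = 18
  2·m_1 + 6·m_2 + 1·m_3 = 6(Δ_2 - Δ_1) = 78
Clamped end conditions give two more equations: 2h_0·m_0 + h_0·m_1 = 6(Δ_0 - g'(0)) = -30 and h_2·m_2 + 2h_2·m_3 = 6(g'(5) - Δ_2) = -75.
Solving the tridiagonal system: m_0 = -156/23, m_1 = -33/23, m_2 = 495/23, m_3 = -1110/23.

-1.4348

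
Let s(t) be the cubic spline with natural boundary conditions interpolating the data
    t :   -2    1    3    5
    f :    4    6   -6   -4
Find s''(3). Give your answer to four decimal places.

6.5789

With M_i denoting the second derivative at x_i, h_i = 3, 2, 2, and Δ_i = (y_(i+1) − y_i)/h_i = 2/3, -6, 1:
  3·M_0 + 10·M_1 + 2·M_2 = 6(Δ_1 - Δ_0) = -40
  2·M_1 + 8·M_2 + 2·M_3 = 6(Δ_2 - Δ_1) = 42
Natural end conditions: M_0 = M_3 = 0.
Solving: M_0 = 0, M_1 = -101/19, M_2 = 125/19, M_3 = 0.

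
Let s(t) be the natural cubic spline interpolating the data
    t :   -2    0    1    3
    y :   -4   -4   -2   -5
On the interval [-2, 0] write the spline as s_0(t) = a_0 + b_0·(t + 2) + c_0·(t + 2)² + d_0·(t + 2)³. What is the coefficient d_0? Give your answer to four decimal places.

0.2214

With σ_i denoting the second derivative at x_i, h_i = 2, 1, 2, and Δ_i = (y_(i+1) − y_i)/h_i = 0, 2, -3/2:
  2·σ_0 + 6·σ_1 + 1·σ_2 = 6(Δ_1 - Δ_0) = 12
  1·σ_1 + 6·σ_2 + 2·σ_3 = 6(Δ_2 - Δ_1) = -21
Natural end conditions: σ_0 = σ_3 = 0.
Hence σ_0 = 0, σ_1 = 93/35, σ_2 = -138/35, σ_3 = 0.
On [-2, 0], with s_0(t) = a_0 + b_0·(t + 2) + c_0·(t + 2)² + d_0·(t + 2)³: c_0 = σ_0/2 = 0, d_0 = (σ_1 - σ_0)/(6h_0) = 31/140, b_0 = Δ_0 - h_0(2σ_0 + σ_1)/6 = -31/35.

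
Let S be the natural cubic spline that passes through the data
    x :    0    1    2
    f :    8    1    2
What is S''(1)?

Write m_i for S''(x_i). With h_i = 1, 1 and divided differences Δ_i = -7, 1, the continuity of S' gives the tridiagonal system
  1·m_0 + 4·m_1 + 1·m_2 = 6(Δ_1 - Δ_0) = 48
Natural end conditions: m_0 = m_2 = 0.
Forward elimination and back-substitution give m_0 = 0, m_1 = 12, m_2 = 0.

12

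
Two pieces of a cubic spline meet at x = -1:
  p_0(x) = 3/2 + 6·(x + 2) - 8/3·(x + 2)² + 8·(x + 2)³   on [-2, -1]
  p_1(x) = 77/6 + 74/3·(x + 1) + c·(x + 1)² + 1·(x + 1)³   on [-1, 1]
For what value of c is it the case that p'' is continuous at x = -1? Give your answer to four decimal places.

p_0''(x) = -16/3 + 48·(x + 2), so p_0''(-1) = 128/3. On the right, p_1''(-1) = 2c, so c = 64/3.

21.3333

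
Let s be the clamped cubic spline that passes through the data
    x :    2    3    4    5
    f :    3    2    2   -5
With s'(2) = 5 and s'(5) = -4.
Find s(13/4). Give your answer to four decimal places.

2.0469

Let σ_i = s''(x_i). Step sizes h_i = 1, 1, 1; slopes of the chords Δ_i = (y_(i+1) - y_i)/h_i = -1, 0, -7.
  1·σ_0 + 4·σ_1 + 1·σ_2 = 6(Δ_1 - Δ_0) = 6
  1·σ_1 + 4·σ_2 + 1·σ_3 = 6(Δ_2 - Δ_1) = -42
Clamped end conditions give two more equations: 2h_0·σ_0 + h_0·σ_1 = 6(Δ_0 - s'(2)) = -36 and h_2·σ_2 + 2h_2·σ_3 = 6(s'(5) - Δ_2) = 18.
Solving the tridiagonal system: σ_0 = -24, σ_1 = 12, σ_2 = -18, σ_3 = 18.
On [3, 4], s(x) = 2 - 1·(x - 3) + 6·(x - 3)² - 5·(x - 3)³.
With (x - 3) = 1/4: s(13/4) = 131/64.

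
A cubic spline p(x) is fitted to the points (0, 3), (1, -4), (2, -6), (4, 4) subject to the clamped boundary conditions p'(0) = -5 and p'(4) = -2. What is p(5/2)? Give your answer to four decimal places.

-3.4318

Put σ_i = p'' at the i-th knot. Here h = (1, 1, 2) and Δ = (-7, -2, 5), so the interior equations h_(i-1)·σ_(i-1) + 2(h_(i-1)+h_i)·σ_i + h_i·σ_(i+1) = 6(Δ_i − Δ_(i-1)) read
  1·σ_0 + 4·σ_1 + 1·σ_2 = 6(Δ_1 - Δ_0) = 30
  1·σ_1 + 6·σ_2 + 2·σ_3 = 6(Δ_2 - Δ_1) = 42
Clamped end conditions give two more equations: 2h_0·σ_0 + h_0·σ_1 = 6(Δ_0 - p'(0)) = -12 and h_2·σ_2 + 2h_2·σ_3 = 6(p'(4) - Δ_2) = -42.
Hence σ_0 = -105/11, σ_1 = 78/11, σ_2 = 123/11, σ_3 = -177/11.
On [2, 4], p(x) = -6 + 32/11·(x - 2) + 123/22·(x - 2)² - 25/11·(x - 2)³.
With (x - 2) = 1/2: p(5/2) = -151/44.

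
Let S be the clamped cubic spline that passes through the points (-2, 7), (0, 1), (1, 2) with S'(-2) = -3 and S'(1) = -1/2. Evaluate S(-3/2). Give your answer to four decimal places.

5.2031

Put M_i = S'' at the i-th knot. Here h = (2, 1) and Δ = (-3, 1), so the interior equations h_(i-1)·M_(i-1) + 2(h_(i-1)+h_i)·M_i + h_i·M_(i+1) = 6(Δ_i − Δ_(i-1)) read
  2·M_0 + 6·M_1 + 1·M_2 = 6(Δ_1 - Δ_0) = 24
Clamped end conditions give two more equations: 2h_0·M_0 + h_0·M_1 = 6(Δ_0 - S'(-2)) = 0 and h_1·M_1 + 2h_1·M_2 = 6(S'(1) - Δ_1) = -9.
Solving: M_0 = -19/6, M_1 = 19/3, M_2 = -23/3.
On [-2, 0], S(t) = 7 - 3·(t + 2) - 19/12·(t + 2)² + 19/24·(t + 2)³.
With (t + 2) = 1/2: S(-3/2) = 333/64.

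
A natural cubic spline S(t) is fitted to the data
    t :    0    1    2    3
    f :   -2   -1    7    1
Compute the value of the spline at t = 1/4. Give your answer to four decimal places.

Put σ_i = S'' at the i-th knot. Here h = (1, 1, 1) and Δ = (1, 8, -6), so the interior equations h_(i-1)·σ_(i-1) + 2(h_(i-1)+h_i)·σ_i + h_i·σ_(i+1) = 6(Δ_i − Δ_(i-1)) read
  1·σ_0 + 4·σ_1 + 1·σ_2 = 6(Δ_1 - Δ_0) = 42
  1·σ_1 + 4·σ_2 + 1·σ_3 = 6(Δ_2 - Δ_1) = -84
Natural end conditions: σ_0 = σ_3 = 0.
Forward elimination and back-substitution give σ_0 = 0, σ_1 = 84/5, σ_2 = -126/5, σ_3 = 0.
On [0, 1], S(t) = -2 - 9/5·t + 0·t² + 14/5·t³.
With t = 1/4: S(1/4) = -77/32.

-2.4063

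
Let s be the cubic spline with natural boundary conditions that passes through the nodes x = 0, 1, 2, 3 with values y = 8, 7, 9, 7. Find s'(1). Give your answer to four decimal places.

1.1333

Let m_i = s''(x_i). Step sizes h_i = 1, 1, 1; slopes of the chords Δ_i = (y_(i+1) - y_i)/h_i = -1, 2, -2.
  1·m_0 + 4·m_1 + 1·m_2 = 6(Δ_1 - Δ_0) = 18
  1·m_1 + 4·m_2 + 1·m_3 = 6(Δ_2 - Δ_1) = -24
Natural end conditions: m_0 = m_3 = 0.
Forward elimination and back-substitution give m_0 = 0, m_1 = 32/5, m_2 = -38/5, m_3 = 0.
On [1, 2], s'(x) = b_1 + 2c_1·(x - 1) + 3d_1·(x - 1)² with b_1 = Δ_1 - h_1(2m_1 + m_2)/6 = 17/15, c_1 = m_1/2 = 16/5, d_1 = (m_2 - m_1)/(6h_1) = -7/3. So s'(1) = 17/15.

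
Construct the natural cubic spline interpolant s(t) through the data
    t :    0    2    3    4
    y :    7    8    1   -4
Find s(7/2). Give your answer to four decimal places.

Let m_i = s''(x_i). Step sizes h_i = 2, 1, 1; slopes of the chords Δ_i = (y_(i+1) - y_i)/h_i = 1/2, -7, -5.
  2·m_0 + 6·m_1 + 1·m_2 = 6(Δ_1 - Δ_0) = -45
  1·m_1 + 4·m_2 + 1·m_3 = 6(Δ_2 - Δ_1) = 12
Natural end conditions: m_0 = m_3 = 0.
Solving: m_0 = 0, m_1 = -192/23, m_2 = 117/23, m_3 = 0.
On [3, 4], s(t) = 1 - 154/23·(t - 3) + 117/46·(t - 3)² - 39/46·(t - 3)³.
With (t - 3) = 1/2: s(7/2) = -669/368.

-1.8179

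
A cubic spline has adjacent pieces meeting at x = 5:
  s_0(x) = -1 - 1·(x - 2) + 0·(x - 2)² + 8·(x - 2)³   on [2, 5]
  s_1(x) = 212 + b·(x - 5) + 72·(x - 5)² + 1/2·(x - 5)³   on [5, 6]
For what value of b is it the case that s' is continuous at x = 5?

215

s_0'(x) = -1 + 0·(x - 2) + 24·(x - 2)², so s_0'(5) = 215. On the right, s_1'(5) = b, so b = 215.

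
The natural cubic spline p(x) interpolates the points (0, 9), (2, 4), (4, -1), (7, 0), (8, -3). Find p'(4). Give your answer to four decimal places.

Put σ_i = p'' at the i-th knot. Here h = (2, 2, 3, 1) and Δ = (-5/2, -5/2, 1/3, -3), so the interior equations h_(i-1)·σ_(i-1) + 2(h_(i-1)+h_i)·σ_i + h_i·σ_(i+1) = 6(Δ_i − Δ_(i-1)) read
  2·σ_0 + 8·σ_1 + 2·σ_2 = 6(Δ_1 - Δ_0) = 0
  2·σ_1 + 10·σ_2 + 3·σ_3 = 6(Δ_2 - Δ_1) = 17
  3·σ_2 + 8·σ_3 + 1·σ_4 = 6(Δ_3 - Δ_2) = -20
Natural end conditions: σ_0 = σ_4 = 0.
Solving: σ_0 = 0, σ_1 = -49/67, σ_2 = 196/67, σ_3 = -241/67, σ_4 = 0.
On [4, 7], p'(x) = b_2 + 2c_2·(x - 4) + 3d_2·(x - 4)² with b_2 = Δ_2 - h_2(2σ_2 + σ_3)/6 = -319/402, c_2 = σ_2/2 = 98/67, d_2 = (σ_3 - σ_2)/(6h_2) = -437/1206. So p'(4) = -319/402.

-0.7935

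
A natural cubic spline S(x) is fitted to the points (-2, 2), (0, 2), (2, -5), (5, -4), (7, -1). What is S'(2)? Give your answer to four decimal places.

-2.6013

Let m_i = S''(x_i). Step sizes h_i = 2, 2, 3, 2; slopes of the chords Δ_i = (y_(i+1) - y_i)/h_i = 0, -7/2, 1/3, 3/2.
  2·m_0 + 8·m_1 + 2·m_2 = 6(Δ_1 - Δ_0) = -21
  2·m_1 + 10·m_2 + 3·m_3 = 6(Δ_2 - Δ_1) = 23
  3·m_2 + 10·m_3 + 2·m_4 = 6(Δ_3 - Δ_2) = 7
Natural end conditions: m_0 = m_4 = 0.
Forward elimination and back-substitution give m_0 = 0, m_1 = -2329/688, m_2 = 523/172, m_3 = -73/344, m_4 = 0.
On [2, 5], S'(x) = b_2 + 2c_2·(x - 2) + 3d_2·(x - 2)² with b_2 = Δ_2 - h_2(2m_2 + m_3)/6 = -5369/2064, c_2 = m_2/2 = 523/344, d_2 = (m_3 - m_2)/(6h_2) = -373/2064. So S'(2) = -5369/2064.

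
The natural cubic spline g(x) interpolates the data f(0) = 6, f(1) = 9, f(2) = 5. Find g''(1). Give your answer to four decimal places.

-10.5000

With σ_i denoting the second derivative at x_i, h_i = 1, 1, and Δ_i = (y_(i+1) − y_i)/h_i = 3, -4:
  1·σ_0 + 4·σ_1 + 1·σ_2 = 6(Δ_1 - Δ_0) = -42
Natural end conditions: σ_0 = σ_2 = 0.
Solving: σ_0 = 0, σ_1 = -21/2, σ_2 = 0.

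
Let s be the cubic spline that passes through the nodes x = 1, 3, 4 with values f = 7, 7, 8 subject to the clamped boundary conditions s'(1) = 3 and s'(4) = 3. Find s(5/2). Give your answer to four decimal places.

With m_i denoting the second derivative at x_i, h_i = 2, 1, and Δ_i = (y_(i+1) − y_i)/h_i = 0, 1:
  2·m_0 + 6·m_1 + 1·m_2 = 6(Δ_1 - Δ_0) = 6
Clamped end conditions give two more equations: 2h_0·m_0 + h_0·m_1 = 6(Δ_0 - s'(1)) = -18 and h_1·m_1 + 2h_1·m_2 = 6(s'(4) - Δ_1) = 12.
Forward elimination and back-substitution give m_0 = -11/2, m_1 = 2, m_2 = 5.
On [1, 3], s(x) = 7 + 3·(x - 1) - 11/4·(x - 1)² + 5/8·(x - 1)³.
With (x - 1) = 3/2: s(5/2) = 475/64.

7.4219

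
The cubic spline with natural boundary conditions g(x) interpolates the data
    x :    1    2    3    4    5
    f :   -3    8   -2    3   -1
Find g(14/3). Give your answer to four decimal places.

1.4762

Let M_i = g''(x_i). Step sizes h_i = 1, 1, 1, 1; slopes of the chords Δ_i = (y_(i+1) - y_i)/h_i = 11, -10, 5, -4.
  1·M_0 + 4·M_1 + 1·M_2 = 6(Δ_1 - Δ_0) = -126
  1·M_1 + 4·M_2 + 1·M_3 = 6(Δ_2 - Δ_1) = 90
  1·M_2 + 4·M_3 + 1·M_4 = 6(Δ_3 - Δ_2) = -54
Natural end conditions: M_0 = M_4 = 0.
Forward elimination and back-substitution give M_0 = 0, M_1 = -288/7, M_2 = 270/7, M_3 = -162/7, M_4 = 0.
On [4, 5], g(x) = 3 + 26/7·(x - 4) - 81/7·(x - 4)² + 27/7·(x - 4)³.
With (x - 4) = 2/3: g(14/3) = 31/21.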